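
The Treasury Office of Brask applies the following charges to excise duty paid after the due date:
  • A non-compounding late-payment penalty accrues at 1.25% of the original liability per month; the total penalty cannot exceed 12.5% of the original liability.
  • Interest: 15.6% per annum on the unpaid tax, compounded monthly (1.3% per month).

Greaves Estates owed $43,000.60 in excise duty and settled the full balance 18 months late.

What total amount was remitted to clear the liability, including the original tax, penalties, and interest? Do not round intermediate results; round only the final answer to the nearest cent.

$59,630.67

Penalty (uncapped): 18 × 1.25% × $43,000.60 = $9,675.14…; cap = 12.5% × $43,000.60 = $5,375.08… → penalty = $5,375.08…
Interest: $43,000.60 × ((1 + 0.013)^18 − 1) = $43,000.60 × 0.2617404… = $11,254.9952…
Total = $43,000.60 + $5,375.0750 + $11,254.9952… = $59,630.67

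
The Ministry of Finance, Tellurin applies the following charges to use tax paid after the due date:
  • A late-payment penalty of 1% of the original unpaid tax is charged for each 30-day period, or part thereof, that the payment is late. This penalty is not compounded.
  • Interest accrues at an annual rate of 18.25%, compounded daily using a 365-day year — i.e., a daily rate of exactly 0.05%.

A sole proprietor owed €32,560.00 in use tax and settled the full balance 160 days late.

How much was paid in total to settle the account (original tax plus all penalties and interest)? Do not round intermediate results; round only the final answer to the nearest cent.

Penalty periods: ⌈160/30⌉ = 6; penalty = 6 × 1% × €32,560.00 = €1,953.60
Interest: €32,560.00 × ((1 + 0.0005)^160 − 1) = €32,560.00 × 0.08326541… = €2,711.1217…
Total = €32,560.00 + €1,953.6000 + €2,711.1217… = €37,224.72

€37,224.72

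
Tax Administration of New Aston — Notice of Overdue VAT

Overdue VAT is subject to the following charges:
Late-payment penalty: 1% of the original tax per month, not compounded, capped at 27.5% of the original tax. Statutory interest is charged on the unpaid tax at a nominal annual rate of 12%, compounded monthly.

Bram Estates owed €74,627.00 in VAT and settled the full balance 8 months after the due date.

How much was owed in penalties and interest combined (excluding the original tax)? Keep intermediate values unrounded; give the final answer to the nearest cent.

Penalty: 8 × 1% × €74,627.00 = €5,970.16 (below the 27.5% cap of €20,522.43…)
Interest (12%/yr ÷ 12 = 1%/month): €74,627.00 × ((1 + 0.01)^8 − 1) = €6,183.3474…
Penalties + interest = €5,970.1600 + €6,183.3474… = €12,153.51

€12,153.51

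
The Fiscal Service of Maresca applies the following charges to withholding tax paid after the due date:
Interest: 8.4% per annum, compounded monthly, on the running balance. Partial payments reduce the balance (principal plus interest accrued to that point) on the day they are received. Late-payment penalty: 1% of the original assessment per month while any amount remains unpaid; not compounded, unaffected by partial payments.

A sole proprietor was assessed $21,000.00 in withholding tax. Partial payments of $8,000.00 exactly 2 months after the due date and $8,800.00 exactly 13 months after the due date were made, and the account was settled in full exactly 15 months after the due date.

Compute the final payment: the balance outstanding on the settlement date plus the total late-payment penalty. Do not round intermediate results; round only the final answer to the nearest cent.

Monthly rate = 8.4% ÷ 12 = 0.7%
Balance at month 2: $21,000.0000 × (1 + 0.007)^2 = $21,295.0290
After $8,000.00 payment: $21,295.0290 − $8,000.00 = $13,295.0290
Balance at month 13: $13,295.0290 × (1 + 0.007)^11 = $14,355.3394…
After $8,800.00 payment: $14,355.3394… − $8,800.00 = $5,555.3394…
Balance at month 15: $5,555.3394… × (1 + 0.007)^2 = $5,633.3864…
Penalty: 15 × 1% × $21,000.00 = $3,150.00
Final settlement = outstanding balance + penalty = $5,633.3864… + $3,150.00 = $8,783.39

$8,783.39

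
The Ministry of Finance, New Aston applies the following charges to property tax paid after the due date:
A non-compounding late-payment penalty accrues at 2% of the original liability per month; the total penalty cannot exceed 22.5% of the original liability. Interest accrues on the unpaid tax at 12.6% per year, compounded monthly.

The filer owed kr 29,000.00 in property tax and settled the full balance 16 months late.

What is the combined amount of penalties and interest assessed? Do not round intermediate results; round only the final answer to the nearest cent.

kr 11,800.13

Penalty (uncapped): 16 × 2% × kr 29,000.00 = kr 9,280.00; cap = 22.5% × kr 29,000.00 = kr 6,525.00 → penalty = kr 6,525.00
Interest (12.6%/yr ÷ 12 = 1.05%/month): kr 29,000.00 × ((1 + 0.0105)^16 − 1) = kr 5,275.1279…
Penalties + interest = kr 6,525.0000 + kr 5,275.1279… = kr 11,800.13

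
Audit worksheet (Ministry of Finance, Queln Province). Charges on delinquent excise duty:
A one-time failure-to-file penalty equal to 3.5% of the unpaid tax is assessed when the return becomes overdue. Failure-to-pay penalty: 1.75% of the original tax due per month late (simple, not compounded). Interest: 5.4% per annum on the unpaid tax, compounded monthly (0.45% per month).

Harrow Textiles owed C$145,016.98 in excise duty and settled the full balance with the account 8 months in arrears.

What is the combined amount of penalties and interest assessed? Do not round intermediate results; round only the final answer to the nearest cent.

Failure-to-file penalty: 3.5% × C$145,016.98 = C$5,075.59…
Failure-to-pay penalty: 8 × 1.75% × C$145,016.98 = C$20,302.38…
Interest: C$145,016.98 × ((1 + 0.0045)^8 − 1) = C$145,016.98 × 0.0365721… = C$5,303.5801…
Penalties + interest = C$25,377.9715 + C$5,303.5801… = C$30,681.55

C$30,681.55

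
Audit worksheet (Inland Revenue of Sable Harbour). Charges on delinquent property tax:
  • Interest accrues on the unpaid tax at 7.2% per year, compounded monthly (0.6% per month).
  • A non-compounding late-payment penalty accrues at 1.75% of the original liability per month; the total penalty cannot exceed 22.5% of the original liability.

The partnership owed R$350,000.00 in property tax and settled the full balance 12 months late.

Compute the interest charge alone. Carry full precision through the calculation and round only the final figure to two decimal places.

R$26,048.46

Interest: R$350,000.00 × ((1 + 0.006)^12 − 1) = R$350,000.00 × 0.0744242… = R$26,048.4587…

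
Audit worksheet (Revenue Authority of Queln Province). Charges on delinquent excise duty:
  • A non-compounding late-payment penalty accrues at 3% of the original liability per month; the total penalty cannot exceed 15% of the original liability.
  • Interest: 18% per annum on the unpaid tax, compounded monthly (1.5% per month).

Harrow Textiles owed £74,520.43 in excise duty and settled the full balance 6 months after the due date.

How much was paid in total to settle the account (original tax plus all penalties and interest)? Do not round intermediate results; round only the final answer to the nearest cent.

Penalty (uncapped): 6 × 3% × £74,520.43 = £13,413.68…; cap = 15% × £74,520.43 = £11,178.06… → penalty = £11,178.06…
Interest: £74,520.43 × ((1 + 0.015)^6 − 1) = £74,520.43 × 0.0934433… = £6,963.4322…
Total = £74,520.43 + £11,178.0645 + £6,963.4322… = £92,661.93

£92,661.93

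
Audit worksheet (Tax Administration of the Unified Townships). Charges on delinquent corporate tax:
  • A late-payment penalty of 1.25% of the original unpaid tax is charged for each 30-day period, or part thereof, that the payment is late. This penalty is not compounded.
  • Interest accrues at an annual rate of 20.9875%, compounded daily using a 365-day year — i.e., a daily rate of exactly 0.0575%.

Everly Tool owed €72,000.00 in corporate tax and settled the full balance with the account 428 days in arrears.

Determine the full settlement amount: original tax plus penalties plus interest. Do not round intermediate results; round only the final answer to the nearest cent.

Penalty periods: ⌈428/30⌉ = 15; penalty = 15 × 1.25% × €72,000.00 = €13,500.00
Interest: €72,000.00 × ((1 + 0.000575)^428 − 1) = €72,000.00 × 0.27893701… = €20,083.4648…
Total = €72,000.00 + €13,500.0000 + €20,083.4648… = €105,583.46

€105,583.46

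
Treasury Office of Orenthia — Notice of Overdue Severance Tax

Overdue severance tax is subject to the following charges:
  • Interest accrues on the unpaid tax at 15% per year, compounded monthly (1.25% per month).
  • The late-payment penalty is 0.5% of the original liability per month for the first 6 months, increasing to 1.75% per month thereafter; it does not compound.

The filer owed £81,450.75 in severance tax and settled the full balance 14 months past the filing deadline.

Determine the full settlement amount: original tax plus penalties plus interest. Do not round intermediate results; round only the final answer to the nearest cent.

£110,769.33

Penalty, months 1–6: 6 × 0.5% × £81,450.75 = £2,443.52…
Penalty, months 7–14: 8 × 1.75% × £81,450.75 = £11,403.11…
Interest: £81,450.75 × ((1 + 0.0125)^14 − 1) = £81,450.75 × 0.1899547… = £15,471.9567…
Total = £81,450.75 + £13,846.6275 + £15,471.9567… = £110,769.33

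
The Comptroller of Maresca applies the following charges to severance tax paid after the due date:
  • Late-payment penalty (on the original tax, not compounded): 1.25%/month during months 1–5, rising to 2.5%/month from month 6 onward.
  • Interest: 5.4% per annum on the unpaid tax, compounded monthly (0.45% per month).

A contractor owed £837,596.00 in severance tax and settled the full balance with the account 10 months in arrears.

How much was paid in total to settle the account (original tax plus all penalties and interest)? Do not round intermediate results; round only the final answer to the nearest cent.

£1,033,109.56

Penalty, months 1–5: 5 × 1.25% × £837,596.00 = £52,349.75
Penalty, months 6–10: 5 × 2.5% × £837,596.00 = £104,699.50
Interest: £837,596.00 × ((1 + 0.0045)^10 − 1) = £837,596.00 × 0.0459223… = £38,464.3110…
Total = £837,596.00 + £157,049.2500 + £38,464.3110… = £1,033,109.56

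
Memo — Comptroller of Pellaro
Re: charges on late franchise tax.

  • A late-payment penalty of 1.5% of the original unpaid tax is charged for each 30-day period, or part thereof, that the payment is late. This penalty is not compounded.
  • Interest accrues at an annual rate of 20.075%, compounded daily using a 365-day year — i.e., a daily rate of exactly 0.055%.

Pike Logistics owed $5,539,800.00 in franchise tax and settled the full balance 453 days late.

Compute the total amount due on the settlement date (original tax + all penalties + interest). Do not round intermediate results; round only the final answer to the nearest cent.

$8,436,265.55

Penalty periods: ⌈453/30⌉ = 16; penalty = 16 × 1.5% × $5,539,800.00 = $1,329,552.00
Interest: $5,539,800.00 × ((1 + 0.00055)^453 − 1) = $5,539,800.00 × 0.28284659… = $1,566,913.5513…
Total = $5,539,800.00 + $1,329,552.0000 + $1,566,913.5513… = $8,436,265.55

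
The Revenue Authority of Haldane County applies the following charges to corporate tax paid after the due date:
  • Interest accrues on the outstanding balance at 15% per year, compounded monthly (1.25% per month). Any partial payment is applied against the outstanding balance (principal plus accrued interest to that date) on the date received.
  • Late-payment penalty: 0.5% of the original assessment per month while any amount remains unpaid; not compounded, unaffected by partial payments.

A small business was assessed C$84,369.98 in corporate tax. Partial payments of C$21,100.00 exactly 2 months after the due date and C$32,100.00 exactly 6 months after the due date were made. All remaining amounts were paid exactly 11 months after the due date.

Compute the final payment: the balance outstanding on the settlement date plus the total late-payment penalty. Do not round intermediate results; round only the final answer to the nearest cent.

C$43,611.13

Balance at month 2: C$84,369.9800 × (1 + 0.0125)^2 = C$86,492.4123…
After C$21,100.00 payment: C$86,492.4123… − C$21,100.00 = C$65,392.4123…
Balance at month 6: C$65,392.4123… × (1 + 0.0125)^4 = C$68,723.8508…
After C$32,100.00 payment: C$68,723.8508… − C$32,100.00 = C$36,623.8508…
Balance at month 11: C$36,623.8508… × (1 + 0.0125)^5 = C$38,970.7860…
Penalty: 11 × 0.5% × C$84,369.98 = C$4,640.35…
Final settlement = outstanding balance + penalty = C$38,970.7860… + C$4,640.35… = C$43,611.13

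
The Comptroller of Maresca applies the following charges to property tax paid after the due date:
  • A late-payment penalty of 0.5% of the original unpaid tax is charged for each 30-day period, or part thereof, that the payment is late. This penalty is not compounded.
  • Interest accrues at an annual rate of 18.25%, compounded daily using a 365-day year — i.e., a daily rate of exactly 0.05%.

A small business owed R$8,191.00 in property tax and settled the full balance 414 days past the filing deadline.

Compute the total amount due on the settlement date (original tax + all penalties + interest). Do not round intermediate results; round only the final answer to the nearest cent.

R$10,647.64

Penalty periods: ⌈414/30⌉ = 14; penalty = 14 × 0.5% × R$8,191.00 = R$573.37
Interest: R$8,191.00 × ((1 + 0.0005)^414 − 1) = R$8,191.00 × 0.22991894… = R$1,883.2661…
Total = R$8,191.00 + R$573.3700 + R$1,883.2661… = R$10,647.64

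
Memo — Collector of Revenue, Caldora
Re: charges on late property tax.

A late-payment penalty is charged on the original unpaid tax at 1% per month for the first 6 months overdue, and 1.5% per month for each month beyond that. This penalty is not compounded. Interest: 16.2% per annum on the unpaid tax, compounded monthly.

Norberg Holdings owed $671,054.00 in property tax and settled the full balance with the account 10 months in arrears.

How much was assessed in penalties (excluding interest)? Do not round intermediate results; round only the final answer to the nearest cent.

$80,526.48

Penalty, months 1–6: 6 × 1% × $671,054.00 = $40,263.24
Penalty, months 7–10: 4 × 1.5% × $671,054.00 = $40,263.24
Total penalty = $40,263.24 + $40,263.24 = $80,526.48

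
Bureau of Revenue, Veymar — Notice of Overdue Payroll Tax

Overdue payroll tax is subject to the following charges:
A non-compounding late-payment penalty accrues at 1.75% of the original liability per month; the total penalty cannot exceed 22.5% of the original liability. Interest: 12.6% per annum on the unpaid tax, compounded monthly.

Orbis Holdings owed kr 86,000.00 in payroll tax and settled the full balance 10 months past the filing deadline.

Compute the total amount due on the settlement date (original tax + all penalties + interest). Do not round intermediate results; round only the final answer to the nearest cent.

Penalty: 10 × 1.75% × kr 86,000.00 = kr 15,050.00 (below the 22.5% cap of kr 19,350.00)
Interest (12.6%/yr ÷ 12 = 1.05%/month): kr 86,000.00 × ((1 + 0.0105)^10 − 1) = kr 9,468.8365…
Total = kr 86,000.00 + kr 15,050.0000 + kr 9,468.8365… = kr 110,518.84

kr 110,518.84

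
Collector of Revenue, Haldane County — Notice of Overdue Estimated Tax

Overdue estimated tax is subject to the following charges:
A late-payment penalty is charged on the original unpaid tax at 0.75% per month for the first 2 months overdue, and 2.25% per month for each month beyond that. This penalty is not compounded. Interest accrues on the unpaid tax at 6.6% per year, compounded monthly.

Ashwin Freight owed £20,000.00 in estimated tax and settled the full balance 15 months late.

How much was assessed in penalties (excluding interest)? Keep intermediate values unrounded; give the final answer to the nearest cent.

Penalty, months 1–2: 2 × 0.75% × £20,000.00 = £300.00
Penalty, months 3–15: 13 × 2.25% × £20,000.00 = £5,850.00
Total penalty = £300.00 + £5,850.00 = £6,150.00

£6,150.00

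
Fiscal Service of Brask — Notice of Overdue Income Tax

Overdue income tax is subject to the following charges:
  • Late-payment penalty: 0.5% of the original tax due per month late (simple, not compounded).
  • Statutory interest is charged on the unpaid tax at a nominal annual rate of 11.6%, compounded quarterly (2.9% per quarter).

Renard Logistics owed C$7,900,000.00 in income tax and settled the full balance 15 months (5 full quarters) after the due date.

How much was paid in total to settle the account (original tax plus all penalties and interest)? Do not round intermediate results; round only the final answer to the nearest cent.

C$9,706,393.83

Late-payment penalty = 0.5% × C$7,900,000.00 × 15 mo = C$592,500.00
Interest: C$7,900,000.00 × ((1 + 0.029)^5 − 1) = C$7,900,000.00 × 0.1536574… = C$1,213,893.8306…
Total = C$7,900,000.00 + C$592,500.0000 + C$1,213,893.8306… = C$9,706,393.83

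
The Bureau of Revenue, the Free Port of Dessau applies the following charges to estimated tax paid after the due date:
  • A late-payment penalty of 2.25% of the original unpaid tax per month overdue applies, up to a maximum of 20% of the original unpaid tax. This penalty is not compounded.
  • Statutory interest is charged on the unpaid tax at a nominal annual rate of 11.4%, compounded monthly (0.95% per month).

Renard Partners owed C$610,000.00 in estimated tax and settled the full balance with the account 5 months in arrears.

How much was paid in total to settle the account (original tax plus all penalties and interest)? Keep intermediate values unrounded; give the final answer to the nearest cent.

Penalty: 5 × 2.25% × C$610,000.00 = C$68,625.00 (below the 20% cap of C$122,000.00)
Interest: C$610,000.00 × ((1 + 0.0095)^5 − 1) = C$610,000.00 × 0.0484111… = C$29,530.7799…
Total = C$610,000.00 + C$68,625.0000 + C$29,530.7799… = C$708,155.78

C$708,155.78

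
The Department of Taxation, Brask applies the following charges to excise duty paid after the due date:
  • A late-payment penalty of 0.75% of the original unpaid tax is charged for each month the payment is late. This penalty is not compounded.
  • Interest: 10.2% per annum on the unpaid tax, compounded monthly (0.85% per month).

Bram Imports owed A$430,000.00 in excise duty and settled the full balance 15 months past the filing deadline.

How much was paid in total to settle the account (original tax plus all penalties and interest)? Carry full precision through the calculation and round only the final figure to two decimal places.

Late-payment penalty: 15 × 0.75% × A$430,000.00 = A$48,375.00
Interest: A$430,000.00 × ((1 + 0.0085)^15 − 1) = A$430,000.00 × 0.1353729… = A$58,210.3631…
Total = A$430,000.00 + A$48,375.0000 + A$58,210.3631… = A$536,585.36

A$536,585.36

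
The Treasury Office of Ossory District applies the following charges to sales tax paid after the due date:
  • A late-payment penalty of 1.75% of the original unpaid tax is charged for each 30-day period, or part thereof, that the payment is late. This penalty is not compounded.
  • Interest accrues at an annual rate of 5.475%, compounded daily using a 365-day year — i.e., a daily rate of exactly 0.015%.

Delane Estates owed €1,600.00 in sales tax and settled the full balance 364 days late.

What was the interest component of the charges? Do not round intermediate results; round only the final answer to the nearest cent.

Interest: €1,600.00 × ((1 + 0.00015)^364 − 1) = €1,600.00 × 0.05611376… = €89.7820…

€89.78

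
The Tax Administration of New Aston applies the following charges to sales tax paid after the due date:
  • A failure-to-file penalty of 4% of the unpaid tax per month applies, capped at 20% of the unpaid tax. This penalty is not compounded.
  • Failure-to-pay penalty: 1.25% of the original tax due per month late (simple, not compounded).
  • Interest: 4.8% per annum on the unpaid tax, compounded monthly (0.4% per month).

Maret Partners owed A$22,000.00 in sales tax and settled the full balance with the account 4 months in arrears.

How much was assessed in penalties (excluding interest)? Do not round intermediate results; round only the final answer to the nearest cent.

Failure-to-file: 4 × 4% × A$22,000.00 = A$3,520.00 (under the 20% cap)
Failure-to-pay penalty: 4 × 1.25% × A$22,000.00 = A$1,100.00
Total penalty = A$3,520.00 + A$1,100.00 = A$4,620.00

A$4,620.00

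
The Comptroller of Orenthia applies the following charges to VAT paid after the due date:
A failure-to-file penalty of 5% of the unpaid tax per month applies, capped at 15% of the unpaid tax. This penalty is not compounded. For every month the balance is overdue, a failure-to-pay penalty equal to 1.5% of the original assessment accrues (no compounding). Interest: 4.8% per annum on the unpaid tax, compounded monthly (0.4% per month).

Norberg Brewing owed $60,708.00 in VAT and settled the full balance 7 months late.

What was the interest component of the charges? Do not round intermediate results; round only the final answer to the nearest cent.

$1,720.36

Interest: $60,708.00 × ((1 + 0.004)^7 − 1) = $60,708.00 × 0.0283382… = $1,720.3584…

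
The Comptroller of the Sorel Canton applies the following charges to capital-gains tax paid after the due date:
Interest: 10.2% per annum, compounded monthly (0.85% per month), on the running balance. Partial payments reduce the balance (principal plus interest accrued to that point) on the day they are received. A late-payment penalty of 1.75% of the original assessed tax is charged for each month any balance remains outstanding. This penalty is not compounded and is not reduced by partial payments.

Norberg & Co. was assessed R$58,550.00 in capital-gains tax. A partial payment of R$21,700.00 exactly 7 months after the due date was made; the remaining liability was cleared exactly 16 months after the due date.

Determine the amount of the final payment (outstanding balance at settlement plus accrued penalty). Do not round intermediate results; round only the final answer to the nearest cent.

R$60,017.51

Balance at month 7: R$58,550.0000 × (1 + 0.0085)^7 = R$62,123.8292…
After R$21,700.00 payment: R$62,123.8292… − R$21,700.00 = R$40,423.8292…
Balance at month 16: R$40,423.8292… × (1 + 0.0085)^9 = R$43,623.5067…
Penalty: 16 × 1.75% × R$58,550.00 = R$16,394.00
Final settlement = outstanding balance + penalty = R$43,623.5067… + R$16,394.00 = R$60,017.51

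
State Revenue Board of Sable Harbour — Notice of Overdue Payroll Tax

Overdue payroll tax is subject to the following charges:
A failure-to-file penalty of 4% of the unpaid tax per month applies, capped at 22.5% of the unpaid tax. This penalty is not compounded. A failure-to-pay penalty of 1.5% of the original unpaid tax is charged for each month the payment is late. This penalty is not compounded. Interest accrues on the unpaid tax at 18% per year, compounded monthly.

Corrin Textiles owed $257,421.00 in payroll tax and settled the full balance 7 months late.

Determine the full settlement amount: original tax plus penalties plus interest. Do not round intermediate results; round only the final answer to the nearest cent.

Failure-to-file: 7 × 4% × $257,421.00 = $72,077.88, capped at 22.5% × $257,421.00 = $57,919.73…
Failure-to-pay penalty: 7 × 1.5% × $257,421.00 = $27,029.21…
Interest (18%/yr ÷ 12 = 1.5%/month): $257,421.00 × ((1 + 0.015)^7 − 1) = $28,276.3873…
Total = $257,421.00 + $84,948.9300 + $28,276.3873… = $370,646.32

$370,646.32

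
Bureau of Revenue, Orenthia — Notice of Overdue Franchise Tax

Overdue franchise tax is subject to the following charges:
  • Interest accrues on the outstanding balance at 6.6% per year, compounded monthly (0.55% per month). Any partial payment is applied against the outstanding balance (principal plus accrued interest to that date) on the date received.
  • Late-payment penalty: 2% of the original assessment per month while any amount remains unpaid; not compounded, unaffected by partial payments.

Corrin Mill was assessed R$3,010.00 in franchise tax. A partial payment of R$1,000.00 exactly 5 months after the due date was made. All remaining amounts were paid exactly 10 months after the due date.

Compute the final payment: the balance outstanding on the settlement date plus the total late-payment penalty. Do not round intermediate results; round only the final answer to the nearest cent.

R$2,753.90

Balance at month 5: R$3,010.0000 × (1 + 0.0055)^5 = R$3,093.6905…
After R$1,000.00 payment: R$3,093.6905… − R$1,000.00 = R$2,093.6905…
Balance at month 10: R$2,093.6905… × (1 + 0.0055)^5 = R$2,151.9039…
Penalty: 10 × 2% × R$3,010.00 = R$602.00
Final settlement = outstanding balance + penalty = R$2,151.9039… + R$602.00 = R$2,753.90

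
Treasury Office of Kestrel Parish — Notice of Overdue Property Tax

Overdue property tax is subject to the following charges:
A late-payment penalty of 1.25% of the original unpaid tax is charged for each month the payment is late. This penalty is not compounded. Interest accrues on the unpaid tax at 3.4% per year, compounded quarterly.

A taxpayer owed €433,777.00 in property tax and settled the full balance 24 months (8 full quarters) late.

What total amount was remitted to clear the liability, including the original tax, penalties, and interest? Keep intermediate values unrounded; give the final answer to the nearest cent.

Late-payment penalty = 1.25% × €433,777.00 × 24 mo = €130,133.10
Interest (3.4%/yr ÷ 4 = 0.85%/quarter): €433,777.00 × ((1 + 0.0085)^8 − 1) = €30,389.4445…
Total = €433,777.00 + €130,133.1000 + €30,389.4445… = €594,299.54

€594,299.54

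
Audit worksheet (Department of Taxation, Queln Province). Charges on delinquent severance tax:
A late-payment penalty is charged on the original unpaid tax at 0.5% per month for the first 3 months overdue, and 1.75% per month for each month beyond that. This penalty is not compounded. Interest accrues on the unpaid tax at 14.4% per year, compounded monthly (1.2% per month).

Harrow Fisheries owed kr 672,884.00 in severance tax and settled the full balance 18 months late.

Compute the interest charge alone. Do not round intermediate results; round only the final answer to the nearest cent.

kr 161,160.89

Interest: kr 672,884.00 × ((1 + 0.012)^18 − 1) = kr 672,884.00 × 0.2395077… = kr 161,160.8916…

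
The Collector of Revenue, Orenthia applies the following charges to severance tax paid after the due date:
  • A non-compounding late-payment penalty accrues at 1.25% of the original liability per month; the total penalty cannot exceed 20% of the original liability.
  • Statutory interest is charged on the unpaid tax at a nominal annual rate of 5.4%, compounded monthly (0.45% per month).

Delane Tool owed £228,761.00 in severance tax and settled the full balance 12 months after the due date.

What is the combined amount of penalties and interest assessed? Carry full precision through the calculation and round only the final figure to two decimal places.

£46,977.62

Penalty: 12 × 1.25% × £228,761.00 = £34,314.15 (below the 20% cap of £45,752.20)
Interest: £228,761.00 × ((1 + 0.0045)^12 − 1) = £228,761.00 × 0.0553568… = £12,663.4659…
Penalties + interest = £34,314.1500 + £12,663.4659… = £46,977.62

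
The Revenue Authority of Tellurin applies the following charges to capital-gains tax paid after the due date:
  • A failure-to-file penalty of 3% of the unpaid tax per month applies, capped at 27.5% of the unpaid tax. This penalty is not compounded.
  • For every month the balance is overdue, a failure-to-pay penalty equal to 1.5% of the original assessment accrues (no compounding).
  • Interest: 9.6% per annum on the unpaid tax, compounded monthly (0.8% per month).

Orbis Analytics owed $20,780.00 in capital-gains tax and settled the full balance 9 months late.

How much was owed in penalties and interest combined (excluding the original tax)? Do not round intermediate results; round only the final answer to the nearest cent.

Failure-to-file: 9 × 3% × $20,780.00 = $5,610.60 (under the 27.5% cap)
Failure-to-pay penalty = 1.5% × $20,780.00 × 9 mo = $2,805.30
Interest: $20,780.00 × ((1 + 0.008)^9 − 1) = $20,780.00 × 0.0743475… = $1,544.9416…
Penalties + interest = $8,415.9000 + $1,544.9416… = $9,960.84

$9,960.84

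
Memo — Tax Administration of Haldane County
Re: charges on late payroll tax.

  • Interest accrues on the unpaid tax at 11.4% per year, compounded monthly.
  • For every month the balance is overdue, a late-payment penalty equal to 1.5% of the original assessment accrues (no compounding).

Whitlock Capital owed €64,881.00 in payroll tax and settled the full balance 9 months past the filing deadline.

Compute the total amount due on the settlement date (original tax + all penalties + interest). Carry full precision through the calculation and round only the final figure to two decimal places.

Late-payment penalty = 1.5% × €64,881.00 × 9 mo = €8,758.94…
Interest (11.4%/yr ÷ 12 = 0.95%/month): €64,881.00 × ((1 + 0.0095)^9 − 1) = €5,762.8638…
Total = €64,881.00 + €8,758.9350 + €5,762.8638… = €79,402.80

€79,402.80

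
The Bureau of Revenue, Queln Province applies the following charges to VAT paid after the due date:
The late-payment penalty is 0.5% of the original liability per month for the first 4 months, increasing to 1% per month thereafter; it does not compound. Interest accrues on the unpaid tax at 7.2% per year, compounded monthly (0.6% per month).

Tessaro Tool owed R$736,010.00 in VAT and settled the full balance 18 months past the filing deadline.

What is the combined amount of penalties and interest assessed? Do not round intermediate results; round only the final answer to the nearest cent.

R$201,437.32

Penalty, months 1–4: 4 × 0.5% × R$736,010.00 = R$14,720.20
Penalty, months 5–18: 14 × 1% × R$736,010.00 = R$103,041.40
Interest: R$736,010.00 × ((1 + 0.006)^18 − 1) = R$736,010.00 × 0.1136883… = R$83,675.7178…
Penalties + interest = R$117,761.6000 + R$83,675.7178… = R$201,437.32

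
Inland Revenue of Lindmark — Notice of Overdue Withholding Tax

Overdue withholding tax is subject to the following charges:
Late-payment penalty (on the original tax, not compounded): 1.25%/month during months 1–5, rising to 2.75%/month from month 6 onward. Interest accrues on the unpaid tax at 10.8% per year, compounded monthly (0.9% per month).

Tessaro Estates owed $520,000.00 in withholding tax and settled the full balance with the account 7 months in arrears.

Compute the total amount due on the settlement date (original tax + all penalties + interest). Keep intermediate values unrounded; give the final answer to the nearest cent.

Penalty, months 1–5: 5 × 1.25% × $520,000.00 = $32,500.00
Penalty, months 6–7: 2 × 2.75% × $520,000.00 = $28,600.00
Interest: $520,000.00 × ((1 + 0.009)^7 − 1) = $520,000.00 × 0.0647267… = $33,657.9079…
Total = $520,000.00 + $61,100.0000 + $33,657.9079… = $614,757.91

$614,757.91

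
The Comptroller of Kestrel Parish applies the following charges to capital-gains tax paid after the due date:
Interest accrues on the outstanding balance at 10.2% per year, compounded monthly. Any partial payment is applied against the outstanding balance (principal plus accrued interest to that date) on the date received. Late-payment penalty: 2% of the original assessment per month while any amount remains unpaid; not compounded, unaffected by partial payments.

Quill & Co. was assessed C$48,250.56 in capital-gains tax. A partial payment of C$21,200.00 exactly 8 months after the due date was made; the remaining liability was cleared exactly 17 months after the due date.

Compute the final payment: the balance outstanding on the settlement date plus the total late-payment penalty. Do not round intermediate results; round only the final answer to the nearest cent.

C$49,244.78

Monthly rate = 10.2% ÷ 12 = 0.85%
Balance at month 8: C$48,250.5600 × (1 + 0.0085)^8 = C$51,630.8861…
After C$21,200.00 payment: C$51,630.8861… − C$21,200.00 = C$30,430.8861…
Balance at month 17: C$30,430.8861… × (1 + 0.0085)^9 = C$32,839.5896…
Penalty: 17 × 2% × C$48,250.56 = C$16,405.19…
Final settlement = outstanding balance + penalty = C$32,839.5896… + C$16,405.19… = C$49,244.78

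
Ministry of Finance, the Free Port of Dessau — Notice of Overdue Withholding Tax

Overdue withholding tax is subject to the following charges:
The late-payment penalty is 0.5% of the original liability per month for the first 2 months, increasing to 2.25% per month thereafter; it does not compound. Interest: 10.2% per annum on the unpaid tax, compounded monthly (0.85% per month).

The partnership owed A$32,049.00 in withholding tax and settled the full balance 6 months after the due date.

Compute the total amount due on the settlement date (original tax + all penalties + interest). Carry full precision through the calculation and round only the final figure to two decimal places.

A$36,923.53

Penalty, months 1–2: 2 × 0.5% × A$32,049.00 = A$320.49
Penalty, months 3–6: 4 × 2.25% × A$32,049.00 = A$2,884.41
Interest: A$32,049.00 × ((1 + 0.0085)^6 − 1) = A$32,049.00 × 0.0520961… = A$1,669.6283…
Total = A$32,049.00 + A$3,204.9000 + A$1,669.6283… = A$36,923.53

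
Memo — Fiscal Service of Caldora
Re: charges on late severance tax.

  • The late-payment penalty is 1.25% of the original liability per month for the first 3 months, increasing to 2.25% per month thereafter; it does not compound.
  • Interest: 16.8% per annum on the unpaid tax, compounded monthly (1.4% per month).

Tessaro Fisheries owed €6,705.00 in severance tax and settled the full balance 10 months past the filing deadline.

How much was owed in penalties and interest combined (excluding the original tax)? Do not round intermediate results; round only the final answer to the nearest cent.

€2,307.58

Penalty, months 1–3: 3 × 1.25% × €6,705.00 = €251.44…
Penalty, months 4–10: 7 × 2.25% × €6,705.00 = €1,056.04…
Interest: €6,705.00 × ((1 + 0.014)^10 − 1) = €6,705.00 × 0.1491575… = €1,000.1009…
Penalties + interest = €1,307.4750 + €1,000.1009… = €2,307.58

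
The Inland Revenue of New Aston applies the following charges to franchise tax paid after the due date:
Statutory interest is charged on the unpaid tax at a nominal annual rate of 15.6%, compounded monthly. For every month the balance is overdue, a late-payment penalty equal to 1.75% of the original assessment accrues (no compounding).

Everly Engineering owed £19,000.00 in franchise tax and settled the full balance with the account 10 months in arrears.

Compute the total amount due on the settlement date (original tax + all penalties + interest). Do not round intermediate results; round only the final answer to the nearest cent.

Late-payment penalty: 10 × 1.75% × £19,000.00 = £3,325.00
Interest (15.6%/yr ÷ 12 = 1.3%/month): £19,000.00 × ((1 + 0.013)^10 − 1) = £2,619.6199…
Total = £19,000.00 + £3,325.0000 + £2,619.6199… = £24,944.62

£24,944.62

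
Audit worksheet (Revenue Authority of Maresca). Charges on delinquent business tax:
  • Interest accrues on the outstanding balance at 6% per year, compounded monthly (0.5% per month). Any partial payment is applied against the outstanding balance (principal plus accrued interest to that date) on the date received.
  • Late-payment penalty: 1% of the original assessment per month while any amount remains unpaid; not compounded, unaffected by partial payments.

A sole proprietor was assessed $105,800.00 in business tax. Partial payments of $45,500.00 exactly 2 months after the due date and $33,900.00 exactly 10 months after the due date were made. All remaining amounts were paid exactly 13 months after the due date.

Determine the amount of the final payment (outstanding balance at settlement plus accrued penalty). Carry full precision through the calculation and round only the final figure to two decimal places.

$44,164.08

Balance at month 2: $105,800.0000 × (1 + 0.005)^2 = $106,860.6450
After $45,500.00 payment: $106,860.6450 − $45,500.00 = $61,360.6450
Balance at month 10: $61,360.6450 × (1 + 0.005)^8 = $63,858.4555…
After $33,900.00 payment: $63,858.4555… − $33,900.00 = $29,958.4555…
Balance at month 13: $29,958.4555… × (1 + 0.005)^3 = $30,410.0829…
Penalty: 13 × 1% × $105,800.00 = $13,754.00
Final settlement = outstanding balance + penalty = $30,410.0829… + $13,754.00 = $44,164.08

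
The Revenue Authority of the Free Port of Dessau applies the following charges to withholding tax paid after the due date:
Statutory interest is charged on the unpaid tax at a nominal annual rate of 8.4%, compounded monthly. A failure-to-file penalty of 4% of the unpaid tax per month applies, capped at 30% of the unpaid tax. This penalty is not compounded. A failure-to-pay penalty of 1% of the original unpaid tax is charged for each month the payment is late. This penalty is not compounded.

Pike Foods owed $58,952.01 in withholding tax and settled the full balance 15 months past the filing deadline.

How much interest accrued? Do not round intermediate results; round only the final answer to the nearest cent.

$6,502.67

Interest (8.4%/yr ÷ 12 = 0.7%/month): $58,952.01 × ((1 + 0.007)^15 − 1) = $6,502.6657…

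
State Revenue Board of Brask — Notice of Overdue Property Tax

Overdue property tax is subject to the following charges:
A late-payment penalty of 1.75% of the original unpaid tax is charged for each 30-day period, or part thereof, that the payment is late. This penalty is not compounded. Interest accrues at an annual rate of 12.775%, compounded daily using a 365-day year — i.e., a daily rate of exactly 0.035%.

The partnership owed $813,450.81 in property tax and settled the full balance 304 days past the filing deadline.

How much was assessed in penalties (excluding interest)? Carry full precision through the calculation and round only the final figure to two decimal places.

Penalty periods: ⌈304/30⌉ = 11; penalty = 11 × 1.75% × $813,450.81 = $156,589.28…

$156,589.28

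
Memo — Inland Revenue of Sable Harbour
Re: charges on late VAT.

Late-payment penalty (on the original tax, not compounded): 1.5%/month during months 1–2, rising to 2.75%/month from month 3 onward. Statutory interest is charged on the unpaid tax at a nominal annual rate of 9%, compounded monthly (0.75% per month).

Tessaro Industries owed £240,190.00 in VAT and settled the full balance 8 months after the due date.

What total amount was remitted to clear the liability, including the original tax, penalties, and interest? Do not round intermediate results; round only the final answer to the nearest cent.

Penalty, months 1–2: 2 × 1.5% × £240,190.00 = £7,205.70
Penalty, months 3–8: 6 × 2.75% × £240,190.00 = £39,631.35
Interest: £240,190.00 × ((1 + 0.0075)^8 − 1) = £240,190.00 × 0.0615988… = £14,795.4273…
Total = £240,190.00 + £46,837.0500 + £14,795.4273… = £301,822.48

£301,822.48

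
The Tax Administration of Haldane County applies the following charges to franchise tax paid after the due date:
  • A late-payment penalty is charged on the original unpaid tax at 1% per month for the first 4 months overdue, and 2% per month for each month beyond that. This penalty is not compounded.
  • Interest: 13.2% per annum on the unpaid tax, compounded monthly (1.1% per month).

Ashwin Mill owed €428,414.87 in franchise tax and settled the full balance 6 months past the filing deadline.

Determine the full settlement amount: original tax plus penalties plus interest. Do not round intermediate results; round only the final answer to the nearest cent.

Penalty, months 1–4: 4 × 1% × €428,414.87 = €17,136.59…
Penalty, months 5–6: 2 × 2% × €428,414.87 = €17,136.59…
Interest: €428,414.87 × ((1 + 0.011)^6 − 1) = €428,414.87 × 0.0678418… = €29,064.4533…
Total = €428,414.87 + €34,273.1896 + €29,064.4533… = €491,752.51

€491,752.51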